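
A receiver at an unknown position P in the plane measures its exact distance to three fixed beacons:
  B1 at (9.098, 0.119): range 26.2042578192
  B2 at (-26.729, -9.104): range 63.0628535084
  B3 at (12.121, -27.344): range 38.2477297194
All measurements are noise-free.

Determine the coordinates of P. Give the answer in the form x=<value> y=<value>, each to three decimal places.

x=35.118 y=3.218

eq1: (x − 9.098)² + (y − 0.119)² = 26.2042578192²
eq2: (x + 26.729)² + (y + 9.104)² = 63.0628535084²
eq3: (x − 12.121)² + (y + 27.344)² = 38.2477297194²
eq3−eq1, eq3−eq2 (x²,y² cancel):
  -6.046·x + 54.926·y = -35.599511
  -77.700·x + 36.480·y = -2611.325384
det = -6.046·36.480 − 54.926·-77.700 = 4047.192120
x = (-35.599511·36.480 − 54.926·-2611.325384) / 4047.192120 = 35.118419
y = (-6.046·-2611.325384 − -35.599511·-77.700) / 4047.192120 = 3.217537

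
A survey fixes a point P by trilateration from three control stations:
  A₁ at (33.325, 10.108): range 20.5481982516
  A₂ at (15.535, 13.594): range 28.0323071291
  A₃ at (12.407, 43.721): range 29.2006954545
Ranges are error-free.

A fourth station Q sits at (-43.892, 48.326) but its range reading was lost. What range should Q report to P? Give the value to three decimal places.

eq1: (x − 33.325)² + (y − 10.108)² = 20.5481982516²
eq2: (x − 15.535)² + (y − 13.594)² = 28.0323071291²
eq3: (x − 12.407)² + (y − 43.721)² = 29.2006954545²
eq1−eq2, eq1−eq3 (x²,y² cancel):
  -35.580·x + 6.972·y = -1150.176020
  -41.836·x + 67.226·y = 422.280037
det = -35.580·67.226 − 6.972·-41.836 = -2100.220488
x = (-1150.176020·67.226 − 6.972·422.280037) / -2100.220488 = 38.217830
y = (-35.580·422.280037 − -1150.176020·-41.836) / -2100.220488 = 30.065171
|P − Q| = √((38.217830 − -43.892)² + (30.065171 − 48.326)²) = 84.115885

84.116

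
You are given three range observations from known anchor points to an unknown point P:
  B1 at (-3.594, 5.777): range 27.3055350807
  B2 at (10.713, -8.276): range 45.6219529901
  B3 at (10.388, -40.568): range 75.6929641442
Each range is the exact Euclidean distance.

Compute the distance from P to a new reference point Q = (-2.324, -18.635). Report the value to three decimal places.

eq1: (x + 3.594)² + (y − 5.777)² = 27.3055350807²
eq2: (x − 10.713)² + (y + 8.276)² = 45.6219529901²
eq3: (x − 10.388)² + (y + 40.568)² = 75.6929641442²
eq3−eq1, eq3−eq2 (x²,y² cancel):
  -27.964·x + 92.690·y = 3276.449972
  0.650·x + 64.584·y = 2077.649603
det = -27.964·64.584 − 92.690·0.650 = -1866.275476
x = (3276.449972·64.584 − 92.690·2077.649603) / -1866.275476 = -10.196192
y = (-27.964·2077.649603 − 3276.449972·0.650) / -1866.275476 = 32.272345
|P − Q| = √((-10.196192 − -2.324)² + (32.272345 − -18.635)²) = 51.512418

51.512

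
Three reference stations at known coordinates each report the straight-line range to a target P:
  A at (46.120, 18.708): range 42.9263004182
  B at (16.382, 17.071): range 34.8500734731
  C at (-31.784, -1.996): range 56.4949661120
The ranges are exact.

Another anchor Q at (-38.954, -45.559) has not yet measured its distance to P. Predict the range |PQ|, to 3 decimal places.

eq1: (x − 46.120)² + (y − 18.708)² = 42.9263004182²
eq2: (x − 16.382)² + (y − 17.071)² = 34.8500734731²
eq3: (x + 31.784)² + (y + 1.996)² = 56.4949661120²
eq1−eq3, eq1−eq2 (x²,y² cancel):
  -155.808·x − 41.408·y = -2811.850920
  -59.476·x − 3.274·y = -1289.115052
det = -155.808·-3.274 − -41.408·-59.476 = -1952.666816
x = (-2811.850920·-3.274 − -41.408·-1289.115052) / -1952.666816 = 22.622229
y = (-155.808·-1289.115052 − -2811.850920·-59.476) / -1952.666816 = -17.215837
|P − Q| = √((22.622229 − -38.954)² + (-17.215837 − -45.559)²) = 67.786185

67.786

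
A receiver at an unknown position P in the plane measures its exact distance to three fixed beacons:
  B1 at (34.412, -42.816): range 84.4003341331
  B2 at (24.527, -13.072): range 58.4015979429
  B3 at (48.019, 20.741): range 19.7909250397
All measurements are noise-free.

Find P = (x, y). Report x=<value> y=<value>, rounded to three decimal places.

eq1: (x − 34.412)² + (y + 42.816)² = 84.4003341331²
eq2: (x − 24.527)² + (y + 13.072)² = 58.4015979429²
eq3: (x − 48.019)² + (y − 20.741)² = 19.7909250397²
eq3−eq2, eq3−eq1 (x²,y² cancel):
  -46.984·x − 67.626·y = -4982.628457
  -27.214·x − 127.114·y = -6450.353530
det = -46.984·-127.114 − -67.626·-27.214 = 4131.950212
x = (-4982.628457·-127.114 − -67.626·-6450.353530) / 4131.950212 = 47.713602
y = (-46.984·-6450.353530 − -4982.628457·-27.214) / 4131.950212 = 40.529569

x=47.714 y=40.530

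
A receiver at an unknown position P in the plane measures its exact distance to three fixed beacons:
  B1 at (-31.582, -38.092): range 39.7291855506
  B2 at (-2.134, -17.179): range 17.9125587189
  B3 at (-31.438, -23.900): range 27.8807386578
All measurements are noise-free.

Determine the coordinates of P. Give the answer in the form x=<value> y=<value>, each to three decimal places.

eq1: (x + 31.582)² + (y + 38.092)² = 39.7291855506²
eq2: (x + 2.134)² + (y + 17.179)² = 17.9125587189²
eq3: (x + 31.438)² + (y + 23.900)² = 27.8807386578²
eq1−eq3, eq1−eq2 (x²,y² cancel):
  0.288·x + 28.384·y = -87.792748
  58.896·x + 41.826·y = -891.202766
det = 0.288·41.826 − 28.384·58.896 = -1659.658176
x = (-87.792748·41.826 − 28.384·-891.202766) / -1659.658176 = -13.029117
y = (0.288·-891.202766 − -87.792748·58.896) / -1659.658176 = -2.960836

x=-13.029 y=-2.961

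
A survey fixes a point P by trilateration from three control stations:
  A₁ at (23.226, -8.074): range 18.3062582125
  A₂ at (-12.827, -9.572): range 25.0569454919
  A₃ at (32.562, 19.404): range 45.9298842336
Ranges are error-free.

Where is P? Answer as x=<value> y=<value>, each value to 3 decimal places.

eq1: (x − 23.226)² + (y + 8.074)² = 18.3062582125²
eq2: (x + 12.827)² + (y + 9.572)² = 25.0569454919²
eq3: (x − 32.562)² + (y − 19.404)² = 45.9298842336²
eq1−eq3, eq1−eq2 (x²,y² cancel):
  18.672·x + 54.956·y = -942.272668
  -72.106·x − 2.996·y = -641.212867
det = 18.672·-2.996 − 54.956·-72.106 = 3906.716024
x = (-942.272668·-2.996 − 54.956·-641.212867) / 3906.716024 = 9.742593
y = (18.672·-641.212867 − -942.272668·-72.106) / 3906.716024 = -20.456117

x=9.743 y=-20.456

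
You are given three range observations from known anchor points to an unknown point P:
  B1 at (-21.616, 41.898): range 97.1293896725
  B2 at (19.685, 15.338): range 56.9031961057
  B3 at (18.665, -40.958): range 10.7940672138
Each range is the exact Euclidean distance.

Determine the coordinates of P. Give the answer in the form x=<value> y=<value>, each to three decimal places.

x=29.456 y=-40.720

eq1: (x + 21.616)² + (y − 41.898)² = 97.1293896725²
eq2: (x − 19.685)² + (y − 15.338)² = 56.9031961057²
eq3: (x − 18.665)² + (y + 40.958)² = 10.7940672138²
eq1−eq3, eq1−eq2 (x²,y² cancel):
  80.562·x − 165.712·y = 9120.852580
  82.602·x − 53.120·y = 4596.204220
det = 80.562·-53.120 − -165.712·82.602 = 9408.689184
x = (9120.852580·-53.120 − -165.712·4596.204220) / 9408.689184 = 29.456442
y = (80.562·4596.204220 − 9120.852580·82.602) / 9408.689184 = -40.719940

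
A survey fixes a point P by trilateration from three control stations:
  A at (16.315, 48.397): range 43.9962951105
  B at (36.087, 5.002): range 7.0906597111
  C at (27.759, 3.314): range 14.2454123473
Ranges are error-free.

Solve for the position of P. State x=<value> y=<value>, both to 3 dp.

eq1: (x − 16.315)² + (y − 48.397)² = 43.9962951105²
eq2: (x − 36.087)² + (y − 5.002)² = 7.0906597111²
eq3: (x − 27.759)² + (y − 3.314)² = 14.2454123473²
eq1−eq3, eq1−eq2 (x²,y² cancel):
  22.888·x − 90.166·y = -94.161946
  39.544·x − 86.790·y = 604.239267
det = 22.888·-86.790 − -90.166·39.544 = 1579.074784
x = (-94.161946·-86.790 − -90.166·604.239267) / 1579.074784 = 39.677762
y = (22.888·604.239267 − -94.161946·39.544) / 1579.074784 = 11.116236

x=39.678 y=11.116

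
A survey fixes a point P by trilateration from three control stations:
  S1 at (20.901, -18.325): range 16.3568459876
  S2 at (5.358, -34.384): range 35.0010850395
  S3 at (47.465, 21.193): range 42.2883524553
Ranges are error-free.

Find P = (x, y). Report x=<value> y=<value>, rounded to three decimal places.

x=37.189 y=-19.828

eq1: (x − 20.901)² + (y + 18.325)² = 16.3568459876²
eq2: (x − 5.358)² + (y + 34.384)² = 35.0010850395²
eq3: (x − 47.465)² + (y − 21.193)² = 42.2883524553²
eq3−eq1, eq3−eq2 (x²,y² cancel):
  -53.128·x − 79.036·y = -408.653705
  -84.214·x − 111.154·y = -927.873055
det = -53.128·-111.154 − -79.036·-84.214 = -750.547992
x = (-408.653705·-111.154 − -79.036·-927.873055) / -750.547992 = 37.188669
y = (-53.128·-927.873055 − -408.653705·-84.214) / -750.547992 = -19.827748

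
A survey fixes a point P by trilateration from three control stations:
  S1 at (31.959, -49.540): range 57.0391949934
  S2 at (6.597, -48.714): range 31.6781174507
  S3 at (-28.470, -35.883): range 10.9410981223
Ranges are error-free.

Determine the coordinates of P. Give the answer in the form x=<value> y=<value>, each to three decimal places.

eq1: (x − 31.959)² + (y + 49.540)² = 57.0391949934²
eq2: (x − 6.597)² + (y + 48.714)² = 31.6781174507²
eq3: (x + 28.470)² + (y + 35.883)² = 10.9410981223²
eq2−eq3, eq2−eq1 (x²,y² cancel):
  -70.134·x + 25.662·y = 565.351881
  50.724·x − 1.652·y = -1190.951564
det = -70.134·-1.652 − 25.662·50.724 = -1185.817920
x = (565.351881·-1.652 − 25.662·-1190.951564) / -1185.817920 = -24.985487
y = (-70.134·-1190.951564 − 565.351881·50.724) / -1185.817920 = -46.254393

x=-24.985 y=-46.254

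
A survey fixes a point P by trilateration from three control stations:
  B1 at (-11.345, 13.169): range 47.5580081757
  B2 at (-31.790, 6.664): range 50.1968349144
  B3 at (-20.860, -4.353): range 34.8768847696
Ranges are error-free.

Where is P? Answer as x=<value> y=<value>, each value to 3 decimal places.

eq1: (x + 11.345)² + (y − 13.169)² = 47.5580081757²
eq2: (x + 31.790)² + (y − 6.664)² = 50.1968349144²
eq3: (x + 20.860)² + (y + 4.353)² = 34.8768847696²
eq2−eq1, eq2−eq3 (x²,y² cancel):
  40.890·x + 13.010·y = -494.923316
  21.860·x − 22.034·y = 702.400357
det = 40.890·-22.034 − 13.010·21.860 = -1185.368860
x = (-494.923316·-22.034 − 13.010·702.400357) / -1185.368860 = -1.490601
y = (40.890·702.400357 − -494.923316·21.860) / -1185.368860 = -33.356853

x=-1.491 y=-33.357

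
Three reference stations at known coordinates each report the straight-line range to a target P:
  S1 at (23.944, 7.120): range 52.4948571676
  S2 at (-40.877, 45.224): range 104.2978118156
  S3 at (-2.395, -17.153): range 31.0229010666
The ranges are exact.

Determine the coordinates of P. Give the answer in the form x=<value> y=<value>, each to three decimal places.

eq1: (x − 23.944)² + (y − 7.120)² = 52.4948571676²
eq2: (x + 40.877)² + (y − 45.224)² = 104.2978118156²
eq3: (x + 2.395)² + (y + 17.153)² = 31.0229010666²
eq3−eq2, eq3−eq1 (x²,y² cancel):
  -76.964·x + 124.754·y = -6499.435288
  52.678·x + 48.546·y = -1469.241536
det = -76.964·48.546 − 124.754·52.678 = -10308.085556
x = (-6499.435288·48.546 − 124.754·-1469.241536) / -10308.085556 = 12.827583
y = (-76.964·-1469.241536 − -6499.435288·52.678) / -10308.085556 = -44.184340

x=12.828 y=-44.184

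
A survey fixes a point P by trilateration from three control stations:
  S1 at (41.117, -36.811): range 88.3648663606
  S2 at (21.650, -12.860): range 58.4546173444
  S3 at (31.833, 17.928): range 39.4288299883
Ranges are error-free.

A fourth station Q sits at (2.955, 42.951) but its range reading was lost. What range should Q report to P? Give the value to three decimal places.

3.047

eq1: (x − 41.117)² + (y + 36.811)² = 88.3648663606²
eq2: (x − 21.650)² + (y + 12.860)² = 58.4546173444²
eq3: (x − 31.833)² + (y − 17.928)² = 39.4288299883²
eq2−eq3, eq2−eq1 (x²,y² cancel):
  20.366·x + 61.576·y = 2562.960628
  38.934·x − 47.902·y = -1979.852008
det = 20.366·-47.902 − 61.576·38.934 = -3372.972116
x = (2562.960628·-47.902 − 61.576·-1979.852008) / -3372.972116 = 0.254841
y = (20.366·-1979.852008 − 2562.960628·38.934) / -3372.972116 = 41.538433
|P − Q| = √((0.254841 − 2.955)² + (41.538433 − 42.951)²) = 3.047327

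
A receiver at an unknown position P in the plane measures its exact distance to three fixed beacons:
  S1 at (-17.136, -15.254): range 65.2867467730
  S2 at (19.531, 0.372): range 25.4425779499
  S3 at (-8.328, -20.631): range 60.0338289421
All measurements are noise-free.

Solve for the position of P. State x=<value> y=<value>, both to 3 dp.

x=42.499 y=11.317

eq1: (x + 17.136)² + (y + 15.254)² = 65.2867467730²
eq2: (x − 19.531)² + (y − 0.372)² = 25.4425779499²
eq3: (x + 8.328)² + (y + 20.631)² = 60.0338289421²
eq2−eq1, eq2−eq3 (x²,y² cancel):
  -73.334·x − 31.252·y = -3470.305864
  -55.718·x − 42.006·y = -2843.340445
det = -73.334·-42.006 − -31.252·-55.718 = 1339.169068
x = (-3470.305864·-42.006 − -31.252·-2843.340445) / 1339.169068 = 42.499184
y = (-73.334·-2843.340445 − -3470.305864·-55.718) / 1339.169068 = 11.316738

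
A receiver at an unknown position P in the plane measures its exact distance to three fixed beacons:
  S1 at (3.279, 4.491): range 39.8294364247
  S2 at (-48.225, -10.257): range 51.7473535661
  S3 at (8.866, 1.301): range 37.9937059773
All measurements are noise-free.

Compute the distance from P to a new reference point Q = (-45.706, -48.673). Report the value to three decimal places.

45.149

eq1: (x − 3.279)² + (y − 4.491)² = 39.8294364247²
eq2: (x + 48.225)² + (y + 10.257)² = 51.7473535661²
eq3: (x − 8.866)² + (y − 1.301)² = 37.9937059773²
eq2−eq1, eq2−eq3 (x²,y² cancel):
  103.008·x + 29.496·y = -1308.531157
  114.182·x + 23.116·y = -1116.291210
det = 103.008·23.116 − 29.496·114.182 = -986.779344
x = (-1308.531157·23.116 − 29.496·-1116.291210) / -986.779344 = -2.714000
y = (103.008·-1116.291210 − -1308.531157·114.182) / -986.779344 = -34.884982
|P − Q| = √((-2.714000 − -45.706)² + (-34.884982 − -48.673)²) = 45.148881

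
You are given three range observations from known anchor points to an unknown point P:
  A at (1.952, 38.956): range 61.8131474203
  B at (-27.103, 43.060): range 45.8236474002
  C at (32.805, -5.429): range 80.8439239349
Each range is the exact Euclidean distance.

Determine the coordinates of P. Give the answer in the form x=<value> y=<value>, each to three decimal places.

x=-47.686 y=2.119

eq1: (x − 1.952)² + (y − 38.956)² = 61.8131474203²
eq2: (x + 27.103)² + (y − 43.060)² = 45.8236474002²
eq3: (x − 32.805)² + (y + 5.429)² = 80.8439239349²
eq2−eq1, eq2−eq3 (x²,y² cancel):
  58.110·x − 8.208·y = -2788.414502
  119.816·x − 96.978·y = -5919.027519
det = 58.110·-96.978 − -8.208·119.816 = -4651.941852
x = (-2788.414502·-96.978 − -8.208·-5919.027519) / -4651.941852 = -47.685782
y = (58.110·-5919.027519 − -2788.414502·119.816) / -4651.941852 = 2.119119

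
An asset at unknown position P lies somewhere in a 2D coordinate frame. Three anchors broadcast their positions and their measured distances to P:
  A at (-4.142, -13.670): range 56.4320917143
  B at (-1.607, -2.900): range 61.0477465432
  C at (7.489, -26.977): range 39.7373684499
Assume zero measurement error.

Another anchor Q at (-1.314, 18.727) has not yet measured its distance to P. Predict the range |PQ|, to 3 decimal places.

77.199

eq1: (x + 4.142)² + (y + 13.670)² = 56.4320917143²
eq2: (x + 1.607)² + (y + 2.900)² = 61.0477465432²
eq3: (x − 7.489)² + (y + 26.977)² = 39.7373684499²
eq2−eq1, eq2−eq3 (x²,y² cancel):
  -5.070·x − 21.540·y = 735.278998
  18.192·x − 48.154·y = 2920.620108
det = -5.070·-48.154 − -21.540·18.192 = 635.996460
x = (735.278998·-48.154 − -21.540·2920.620108) / 635.996460 = 43.244788
y = (-5.070·2920.620108 − 735.278998·18.192) / 635.996460 = -44.314302
|P − Q| = √((43.244788 − -1.314)² + (-44.314302 − 18.727)²) = 77.199038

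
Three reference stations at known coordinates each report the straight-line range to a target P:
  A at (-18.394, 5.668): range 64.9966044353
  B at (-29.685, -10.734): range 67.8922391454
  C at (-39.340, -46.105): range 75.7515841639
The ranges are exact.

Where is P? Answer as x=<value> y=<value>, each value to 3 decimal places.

x=34.976 y=-31.429

eq1: (x + 18.394)² + (y − 5.668)² = 64.9966044353²
eq2: (x + 29.685)² + (y + 10.734)² = 67.8922391454²
eq3: (x + 39.340)² + (y + 46.105)² = 75.7515841639²
eq1−eq3, eq1−eq2 (x²,y² cancel):
  -41.892·x − 103.546·y = 1789.097250
  -22.582·x − 32.804·y = 241.154973
det = -41.892·-32.804 − -103.546·-22.582 = -964.050604
x = (1789.097250·-32.804 − -103.546·241.154973) / -964.050604 = 34.976290
y = (-41.892·241.154973 − 1789.097250·-22.582) / -964.050604 = -31.428775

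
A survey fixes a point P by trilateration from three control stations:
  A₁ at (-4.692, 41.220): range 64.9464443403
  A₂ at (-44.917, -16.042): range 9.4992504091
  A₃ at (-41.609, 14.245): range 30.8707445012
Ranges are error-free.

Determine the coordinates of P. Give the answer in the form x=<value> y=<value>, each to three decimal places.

eq1: (x + 4.692)² + (y − 41.220)² = 64.9464443403²
eq2: (x + 44.917)² + (y + 16.042)² = 9.4992504091²
eq3: (x + 41.609)² + (y − 14.245)² = 30.8707445012²
eq3−eq1, eq3−eq2 (x²,y² cancel):
  73.834·x + 53.950·y = -3478.163408
  -6.616·x − 60.574·y = 1203.420855
det = 73.834·-60.574 − 53.950·-6.616 = -4115.487516
x = (-3478.163408·-60.574 − 53.950·1203.420855) / -4115.487516 = -35.417849
y = (73.834·1203.420855 − -3478.163408·-6.616) / -4115.487516 = -15.998553

x=-35.418 y=-15.999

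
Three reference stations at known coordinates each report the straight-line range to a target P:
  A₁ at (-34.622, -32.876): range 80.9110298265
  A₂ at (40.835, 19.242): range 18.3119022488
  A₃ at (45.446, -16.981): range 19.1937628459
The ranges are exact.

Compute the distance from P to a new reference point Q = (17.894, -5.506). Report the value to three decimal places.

21.943

eq1: (x + 34.622)² + (y + 32.876)² = 80.9110298265²
eq2: (x − 40.835)² + (y − 19.242)² = 18.3119022488²
eq3: (x − 45.446)² + (y + 16.981)² = 19.1937628459²
eq1−eq3, eq1−eq2 (x²,y² cancel):
  160.136·x + 31.790·y = 6252.373232
  150.914·x + 104.236·y = 5969.506513
det = 160.136·104.236 − 31.790·150.914 = 11894.380036
x = (6252.373232·104.236 − 31.790·5969.506513) / 11894.380036 = 38.837818
y = (160.136·5969.506513 − 6252.373232·150.914) / 11894.380036 = 1.039335
|P − Q| = √((38.837818 − 17.894)² + (1.039335 − -5.506)²) = 21.942764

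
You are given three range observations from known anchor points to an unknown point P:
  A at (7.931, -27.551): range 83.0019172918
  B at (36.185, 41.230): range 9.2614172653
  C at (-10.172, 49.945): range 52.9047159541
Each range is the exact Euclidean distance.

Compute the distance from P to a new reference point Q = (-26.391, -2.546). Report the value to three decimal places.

eq1: (x − 7.931)² + (y + 27.551)² = 83.0019172918²
eq2: (x − 36.185)² + (y − 41.230)² = 9.2614172653²
eq3: (x + 10.172)² + (y − 49.945)² = 52.9047159541²
eq3−eq1, eq3−eq2 (x²,y² cancel):
  36.206·x − 154.992·y = -5866.423551
  92.714·x − 17.430·y = 3124.429636
det = 36.206·-17.430 − -154.992·92.714 = 13738.857708
x = (-5866.423551·-17.430 − -154.992·3124.429636) / 13738.857708 = 42.690111
y = (36.206·3124.429636 − -5866.423551·92.714) / 13738.857708 = 47.822221
|P − Q| = √((42.690111 − -26.391)² + (47.822221 − -2.546)²) = 85.493611

85.494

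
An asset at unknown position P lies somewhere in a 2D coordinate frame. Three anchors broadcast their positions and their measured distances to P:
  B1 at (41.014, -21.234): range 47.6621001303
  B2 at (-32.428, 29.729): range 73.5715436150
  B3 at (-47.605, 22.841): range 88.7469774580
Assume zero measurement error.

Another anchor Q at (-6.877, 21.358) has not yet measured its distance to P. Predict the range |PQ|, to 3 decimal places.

eq1: (x − 41.014)² + (y + 21.234)² = 47.6621001303²
eq2: (x + 32.428)² + (y − 29.729)² = 73.5715436150²
eq3: (x + 47.605)² + (y − 22.841)² = 88.7469774580²
eq3−eq1, eq3−eq2 (x²,y² cancel):
  177.238·x − 88.150·y = 4949.433865
  30.354·x + 13.776·y = 1610.695297
det = 177.238·13.776 − -88.150·30.354 = 5117.335788
x = (4949.433865·13.776 − -88.150·1610.695297) / 5117.335788 = 41.069455
y = (177.238·1610.695297 − 4949.433865·30.354) / 5117.335788 = 26.428068
|P − Q| = √((41.069455 − -6.877)² + (26.428068 − 21.358)²) = 48.213775

48.214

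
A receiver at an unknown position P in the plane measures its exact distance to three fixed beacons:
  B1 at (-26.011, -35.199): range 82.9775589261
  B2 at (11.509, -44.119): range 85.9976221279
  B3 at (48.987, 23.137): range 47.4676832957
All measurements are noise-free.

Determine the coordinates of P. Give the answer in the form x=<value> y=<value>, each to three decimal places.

x=5.279 y=41.653

eq1: (x + 26.011)² + (y + 35.199)² = 82.9775589261²
eq2: (x − 11.509)² + (y + 44.119)² = 85.9976221279²
eq3: (x − 48.987)² + (y − 23.137)² = 47.4676832957²
eq3−eq2, eq3−eq1 (x²,y² cancel):
  -74.956·x − 134.512·y = -5998.513750
  -149.996·x − 116.672·y = -5651.599544
det = -74.956·-116.672 − -134.512·-149.996 = -11430.995520
x = (-5998.513750·-116.672 − -134.512·-5651.599544) / -11430.995520 = 5.279449
y = (-74.956·-5651.599544 − -5998.513750·-149.996) / -11430.995520 = 41.652695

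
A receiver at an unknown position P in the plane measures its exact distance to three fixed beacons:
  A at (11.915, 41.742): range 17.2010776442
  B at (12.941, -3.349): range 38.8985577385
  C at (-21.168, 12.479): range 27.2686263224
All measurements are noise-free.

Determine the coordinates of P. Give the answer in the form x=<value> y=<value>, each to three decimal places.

eq1: (x − 11.915)² + (y − 41.742)² = 17.2010776442²
eq2: (x − 12.941)² + (y + 3.349)² = 38.8985577385²
eq3: (x + 21.168)² + (y − 12.479)² = 27.2686263224²
eq1−eq3, eq1−eq2 (x²,y² cancel):
  -66.166·x − 58.526·y = -1728.253033
  2.052·x − 90.182·y = -2922.897229
det = -66.166·-90.182 − -58.526·2.052 = 6087.077564
x = (-1728.253033·-90.182 − -58.526·-2922.897229) / 6087.077564 = -2.498435
y = (-66.166·-2922.897229 − -1728.253033·2.052) / 6087.077564 = 32.354244

x=-2.498 y=32.354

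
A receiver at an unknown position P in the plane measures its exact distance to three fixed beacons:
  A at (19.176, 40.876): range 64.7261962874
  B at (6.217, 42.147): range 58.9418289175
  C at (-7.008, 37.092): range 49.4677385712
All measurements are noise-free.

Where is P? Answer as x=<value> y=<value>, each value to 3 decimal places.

eq1: (x − 19.176)² + (y − 40.876)² = 64.7261962874²
eq2: (x − 6.217)² + (y − 42.147)² = 58.9418289175²
eq3: (x + 7.008)² + (y − 37.092)² = 49.4677385712²
eq3−eq2, eq3−eq1 (x²,y² cancel):
  26.450·x + 10.110·y = -636.989867
  52.368·x + 7.568·y = -1128.785502
det = 26.450·7.568 − 10.110·52.368 = -329.266880
x = (-636.989867·7.568 − 10.110·-1128.785502) / -329.266880 = -20.018054
y = (26.450·-1128.785502 − -636.989867·52.368) / -329.266880 = -10.634258

x=-20.018 y=-10.634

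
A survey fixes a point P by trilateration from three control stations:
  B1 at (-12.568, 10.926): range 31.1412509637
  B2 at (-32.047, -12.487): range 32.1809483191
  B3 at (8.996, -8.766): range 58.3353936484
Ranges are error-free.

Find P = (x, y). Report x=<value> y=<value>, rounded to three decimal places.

x=-42.943 y=17.793

eq1: (x + 12.568)² + (y − 10.926)² = 31.1412509637²
eq2: (x + 32.047)² + (y + 12.487)² = 32.1809483191²
eq3: (x − 8.996)² + (y + 8.766)² = 58.3353936484²
eq1−eq2, eq1−eq3 (x²,y² cancel):
  -38.958·x − 46.826·y = 839.767355
  43.128·x − 39.384·y = -2552.801969
det = -38.958·-39.384 − -46.826·43.128 = 3553.833600
x = (839.767355·-39.384 − -46.826·-2552.801969) / 3553.833600 = -42.942613
y = (-38.958·-2552.801969 − 839.767355·43.128) / 3553.833600 = 17.793341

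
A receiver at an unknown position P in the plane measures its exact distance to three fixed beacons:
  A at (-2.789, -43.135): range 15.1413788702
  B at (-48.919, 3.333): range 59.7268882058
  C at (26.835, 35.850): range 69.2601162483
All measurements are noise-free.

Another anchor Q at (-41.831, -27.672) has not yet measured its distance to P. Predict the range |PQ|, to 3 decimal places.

43.380

eq1: (x + 2.789)² + (y + 43.135)² = 15.1413788702²
eq2: (x + 48.919)² + (y − 3.333)² = 59.7268882058²
eq3: (x − 26.835)² + (y − 35.850)² = 69.2601162483²
eq2−eq3, eq2−eq1 (x²,y² cancel):
  151.508·x + 65.034·y = -1628.500253
  92.260·x − 92.936·y = 2802.269117
det = 151.508·-92.936 − 65.034·92.260 = -20080.584328
x = (-1628.500253·-92.936 − 65.034·2802.269117) / -20080.584328 = 1.538624
y = (151.508·2802.269117 − -1628.500253·92.260) / -20080.584328 = -28.625244
|P − Q| = √((1.538624 − -41.831)² + (-28.625244 − -27.672)²) = 43.380099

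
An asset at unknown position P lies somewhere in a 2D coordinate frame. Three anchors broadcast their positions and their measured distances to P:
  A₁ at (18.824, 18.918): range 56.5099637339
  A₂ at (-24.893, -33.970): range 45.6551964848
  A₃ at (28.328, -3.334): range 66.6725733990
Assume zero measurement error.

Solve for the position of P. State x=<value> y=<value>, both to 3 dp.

x=-36.986 y=10.054

eq1: (x − 18.824)² + (y − 18.918)² = 56.5099637339²
eq2: (x + 24.893)² + (y + 33.970)² = 45.6551964848²
eq3: (x − 28.328)² + (y + 3.334)² = 66.6725733990²
eq1−eq3, eq1−eq2 (x²,y² cancel):
  19.008·x − 44.504·y = -1150.498602
  -87.434·x − 105.776·y = 2170.367684
det = 19.008·-105.776 − -44.504·-87.434 = -5901.752944
x = (-1150.498602·-105.776 − -44.504·2170.367684) / -5901.752944 = -36.986500
y = (19.008·2170.367684 − -1150.498602·-87.434) / -5901.752944 = 10.054360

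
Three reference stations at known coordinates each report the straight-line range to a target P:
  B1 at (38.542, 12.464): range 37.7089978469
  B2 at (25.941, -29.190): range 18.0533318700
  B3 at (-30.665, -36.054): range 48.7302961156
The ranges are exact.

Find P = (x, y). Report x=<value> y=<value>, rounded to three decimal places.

x=13.708 y=-15.913

eq1: (x − 38.542)² + (y − 12.464)² = 37.7089978469²
eq2: (x − 25.941)² + (y + 29.190)² = 18.0533318700²
eq3: (x + 30.665)² + (y + 36.054)² = 48.7302961156²
eq1−eq3, eq1−eq2 (x²,y² cancel):
  -138.414·x − 97.036·y = -353.277160
  -25.202·x − 83.308·y = 980.200248
det = -138.414·-83.308 − -97.036·-25.202 = 9085.492240
x = (-353.277160·-83.308 − -97.036·980.200248) / 9085.492240 = 13.708176
y = (-138.414·980.200248 − -353.277160·-25.202) / 9085.492240 = -15.912922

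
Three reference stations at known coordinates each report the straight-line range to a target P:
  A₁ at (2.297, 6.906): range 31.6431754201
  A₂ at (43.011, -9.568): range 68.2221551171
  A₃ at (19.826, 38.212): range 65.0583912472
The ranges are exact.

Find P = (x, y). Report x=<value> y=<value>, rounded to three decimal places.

eq1: (x − 2.297)² + (y − 6.906)² = 31.6431754201²
eq2: (x − 43.011)² + (y + 9.568)² = 68.2221551171²
eq3: (x − 19.826)² + (y − 38.212)² = 65.0583912472²
eq1−eq2, eq1−eq3 (x²,y² cancel):
  81.428·x − 32.948·y = -1764.448198
  35.058·x + 62.612·y = -1431.045546
det = 81.428·62.612 − -32.948·35.058 = 6253.460920
x = (-1764.448198·62.612 − -32.948·-1431.045546) / 6253.460920 = -25.206157
y = (81.428·-1431.045546 − -1764.448198·35.058) / 6253.460920 = -8.742223

x=-25.206 y=-8.742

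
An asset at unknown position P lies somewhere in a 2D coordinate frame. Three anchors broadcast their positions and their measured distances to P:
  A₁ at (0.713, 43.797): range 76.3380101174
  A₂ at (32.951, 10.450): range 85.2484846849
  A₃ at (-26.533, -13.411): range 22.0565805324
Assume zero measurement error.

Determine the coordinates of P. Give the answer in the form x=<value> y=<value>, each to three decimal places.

eq1: (x − 0.713)² + (y − 43.797)² = 76.3380101174²
eq2: (x − 32.951)² + (y − 10.450)² = 85.2484846849²
eq3: (x + 26.533)² + (y + 13.411)² = 22.0565805324²
eq1−eq3, eq1−eq2 (x²,y² cancel):
  -54.492·x − 114.416·y = 4306.168476
  64.476·x − 66.694·y = -2163.527029
det = -54.492·-66.694 − -114.416·64.476 = 11011.375464
x = (4306.168476·-66.694 − -114.416·-2163.527029) / 11011.375464 = -48.562299
y = (-54.492·-2163.527029 − 4306.168476·64.476) / 11011.375464 = -14.507688

x=-48.562 y=-14.508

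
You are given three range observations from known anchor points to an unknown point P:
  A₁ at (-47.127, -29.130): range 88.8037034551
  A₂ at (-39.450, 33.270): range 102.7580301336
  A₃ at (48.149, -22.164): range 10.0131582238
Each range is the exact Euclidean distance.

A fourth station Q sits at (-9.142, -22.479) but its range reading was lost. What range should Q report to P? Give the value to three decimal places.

51.341

eq1: (x + 47.127)² + (y + 29.130)² = 88.8037034551²
eq2: (x + 39.450)² + (y − 33.270)² = 102.7580301336²
eq3: (x − 48.149)² + (y + 22.164)² = 10.0131582238²
eq3−eq1, eq3−eq2 (x²,y² cancel):
  -190.552·x − 13.932·y = -7525.892478
  -175.198·x + 110.868·y = -10605.323116
det = -190.552·110.868 − -13.932·-175.198 = -23566.977672
x = (-7525.892478·110.868 − -13.932·-10605.323116) / -23566.977672 = 41.674160
y = (-190.552·-10605.323116 − -7525.892478·-175.198) / -23566.977672 = -29.802049
|P − Q| = √((41.674160 − -9.142)² + (-29.802049 − -22.479)²) = 51.341106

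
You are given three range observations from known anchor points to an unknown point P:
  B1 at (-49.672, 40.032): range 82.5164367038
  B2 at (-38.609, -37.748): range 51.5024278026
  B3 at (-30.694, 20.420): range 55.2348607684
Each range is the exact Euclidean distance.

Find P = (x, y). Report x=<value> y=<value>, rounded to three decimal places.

eq1: (x + 49.672)² + (y − 40.032)² = 82.5164367038²
eq2: (x + 38.609)² + (y + 37.748)² = 51.5024278026²
eq3: (x + 30.694)² + (y − 20.420)² = 55.2348607684²
eq3−eq1, eq3−eq2 (x²,y² cancel):
  -37.956·x + 39.224·y = -1047.301910
  -15.830·x − 116.336·y = 1954.858124
det = -37.956·-116.336 − 39.224·-15.830 = 5036.565136
x = (-1047.301910·-116.336 − 39.224·1954.858124) / 5036.565136 = 8.966738
y = (-37.956·1954.858124 − -1047.301910·-15.830) / 5036.565136 = -18.023669

x=8.967 y=-18.024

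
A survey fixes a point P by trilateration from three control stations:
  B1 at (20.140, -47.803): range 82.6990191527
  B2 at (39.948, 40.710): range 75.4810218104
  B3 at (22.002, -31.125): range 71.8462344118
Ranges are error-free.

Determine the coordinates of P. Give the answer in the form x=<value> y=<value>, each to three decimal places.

x=-31.613 y=16.701

eq1: (x − 20.140)² + (y + 47.803)² = 82.6990191527²
eq2: (x − 39.948)² + (y − 40.710)² = 75.4810218104²
eq3: (x − 22.002)² + (y + 31.125)² = 71.8462344118²
eq3−eq2, eq3−eq1 (x²,y² cancel):
  35.892·x + 143.670·y = 1264.789921
  -3.724·x − 33.356·y = -439.353590
det = 35.892·-33.356 − 143.670·-3.724 = -662.186472
x = (1264.789921·-33.356 − 143.670·-439.353590) / -662.186472 = -31.612844
y = (35.892·-439.353590 − 1264.789921·-3.724) / -662.186472 = 16.701038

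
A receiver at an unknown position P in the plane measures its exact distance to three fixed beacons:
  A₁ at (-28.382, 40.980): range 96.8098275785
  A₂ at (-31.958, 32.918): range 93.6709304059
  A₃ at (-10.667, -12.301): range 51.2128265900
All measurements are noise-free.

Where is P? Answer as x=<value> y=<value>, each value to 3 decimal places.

x=37.359 y=-30.086

eq1: (x + 28.382)² + (y − 40.980)² = 96.8098275785²
eq2: (x + 31.958)² + (y − 32.918)² = 93.6709304059²
eq3: (x + 10.667)² + (y + 12.301)² = 51.2128265900²
eq1−eq2, eq1−eq3 (x²,y² cancel):
  -7.152·x − 16.124·y = 217.909677
  35.430·x − 106.562·y = 4529.590274
det = -7.152·-106.562 − -16.124·35.430 = 1333.404744
x = (217.909677·-106.562 − -16.124·4529.590274) / 1333.404744 = 37.358666
y = (-7.152·4529.590274 − 217.909677·35.430) / 1333.404744 = -30.085516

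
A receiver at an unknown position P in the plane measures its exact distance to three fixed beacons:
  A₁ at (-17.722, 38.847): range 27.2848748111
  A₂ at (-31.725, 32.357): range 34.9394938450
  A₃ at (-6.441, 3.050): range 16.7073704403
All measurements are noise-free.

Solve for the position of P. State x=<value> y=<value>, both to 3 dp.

eq1: (x + 17.722)² + (y − 38.847)² = 27.2848748111²
eq2: (x + 31.725)² + (y − 32.357)² = 34.9394938450²
eq3: (x + 6.441)² + (y − 3.050)² = 16.7073704403²
eq2−eq1, eq2−eq3 (x²,y² cancel):
  28.006·x + 12.980·y = 246.011456
  50.568·x − 58.614·y = -1061.030090
det = 28.006·-58.614 − 12.980·50.568 = -2297.916324
x = (246.011456·-58.614 − 12.980·-1061.030090) / -2297.916324 = 0.281797
y = (28.006·-1061.030090 − 246.011456·50.568) / -2297.916324 = 18.345105

x=0.282 y=18.345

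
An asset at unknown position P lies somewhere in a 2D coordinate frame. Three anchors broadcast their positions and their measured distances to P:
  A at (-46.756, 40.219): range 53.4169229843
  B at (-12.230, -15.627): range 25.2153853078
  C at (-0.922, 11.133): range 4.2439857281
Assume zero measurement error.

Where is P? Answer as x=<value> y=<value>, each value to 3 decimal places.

x=-3.995 y=8.206

eq1: (x + 46.756)² + (y − 40.219)² = 53.4169229843²
eq2: (x + 12.230)² + (y + 15.627)² = 25.2153853078²
eq3: (x + 0.922)² + (y − 11.133)² = 4.2439857281²
eq3−eq2, eq3−eq1 (x²,y² cancel):
  -22.616·x − 53.520·y = -348.821985
  -91.668·x + 58.172·y = 843.541478
det = -22.616·58.172 − -53.520·-91.668 = -6221.689312
x = (-348.821985·58.172 − -53.520·843.541478) / -6221.689312 = -3.994842
y = (-22.616·843.541478 − -348.821985·-91.668) / -6221.689312 = 8.205705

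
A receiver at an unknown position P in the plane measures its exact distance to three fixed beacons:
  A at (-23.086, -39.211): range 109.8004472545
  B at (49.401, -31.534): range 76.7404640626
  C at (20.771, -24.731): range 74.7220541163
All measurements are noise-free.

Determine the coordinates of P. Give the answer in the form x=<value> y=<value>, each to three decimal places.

eq1: (x + 23.086)² + (y + 39.211)² = 109.8004472545²
eq2: (x − 49.401)² + (y + 31.534)² = 76.7404640626²
eq3: (x − 20.771)² + (y + 24.731)² = 74.7220541163²
eq3−eq2, eq3−eq1 (x²,y² cancel):
  57.260·x − 13.606·y = 2086.081702
  -87.714·x − 28.960·y = -5445.343731
det = 57.260·-28.960 − -13.606·-87.714 = -2851.686284
x = (2086.081702·-28.960 − -13.606·-5445.343731) / -2851.686284 = 47.165873
y = (57.260·-5445.343731 − 2086.081702·-87.714) / -2851.686284 = 45.173907

x=47.166 y=45.174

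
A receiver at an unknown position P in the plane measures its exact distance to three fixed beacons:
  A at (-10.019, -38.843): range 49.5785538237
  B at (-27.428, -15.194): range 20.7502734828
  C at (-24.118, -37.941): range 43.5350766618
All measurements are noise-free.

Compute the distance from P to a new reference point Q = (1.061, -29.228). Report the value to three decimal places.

48.782

eq1: (x + 10.019)² + (y + 38.843)² = 49.5785538237²
eq2: (x + 27.428)² + (y + 15.194)² = 20.7502734828²
eq3: (x + 24.118)² + (y + 37.941)² = 43.5350766618²
eq3−eq1, eq3−eq2 (x²,y² cancel):
  28.198·x − 1.804·y = -974.768494
  -6.620·x + 45.494·y = 426.684465
det = 28.198·45.494 − -1.804·-6.620 = 1270.897332
x = (-974.768494·45.494 − -1.804·426.684465) / 1270.897332 = -34.287883
y = (28.198·426.684465 − -974.768494·-6.620) / 1270.897332 = 4.389561
|P − Q| = √((-34.287883 − 1.061)² + (4.389561 − -29.228)²) = 48.782004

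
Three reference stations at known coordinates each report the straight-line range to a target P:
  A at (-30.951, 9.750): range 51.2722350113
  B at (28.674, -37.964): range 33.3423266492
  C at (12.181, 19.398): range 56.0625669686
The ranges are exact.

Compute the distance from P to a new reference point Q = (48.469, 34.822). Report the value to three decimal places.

86.926

eq1: (x + 30.951)² + (y − 9.750)² = 51.2722350113²
eq2: (x − 28.674)² + (y + 37.964)² = 33.3423266492²
eq3: (x − 12.181)² + (y − 19.398)² = 56.0625669686²
eq2−eq3, eq2−eq1 (x²,y² cancel):
  -32.986·x + 114.724·y = -3770.105076
  -119.250·x + 95.428·y = -2727.568008
det = -32.986·95.428 − 114.724·-119.250 = 10533.048992
x = (-3770.105076·95.428 − 114.724·-2727.568008) / 10533.048992 = -4.448482
y = (-32.986·-2727.568008 − -3770.105076·-119.250) / 10533.048992 = -34.141441
|P − Q| = √((-4.448482 − 48.469)² + (-34.141441 − 34.822)²) = 86.926498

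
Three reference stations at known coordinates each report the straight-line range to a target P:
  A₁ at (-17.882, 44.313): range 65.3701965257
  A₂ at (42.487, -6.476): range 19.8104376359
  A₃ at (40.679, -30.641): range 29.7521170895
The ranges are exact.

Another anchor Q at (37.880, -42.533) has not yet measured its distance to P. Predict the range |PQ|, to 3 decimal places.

38.693

eq1: (x + 17.882)² + (y − 44.313)² = 65.3701965257²
eq2: (x − 42.487)² + (y + 6.476)² = 19.8104376359²
eq3: (x − 40.679)² + (y + 30.641)² = 29.7521170895²
eq3−eq2, eq3−eq1 (x²,y² cancel):
  3.616·x + 48.330·y = -253.833145
  -117.122·x + 149.908·y = -3698.318152
det = 3.616·149.908 − 48.330·-117.122 = 6202.573588
x = (-253.833145·149.908 − 48.330·-3698.318152) / 6202.573588 = 22.682213
y = (3.616·-3698.318152 − -253.833145·-117.122) / 6202.573588 = -6.949142
|P − Q| = √((22.682213 − 37.880)² + (-6.949142 − -42.533)²) = 38.693458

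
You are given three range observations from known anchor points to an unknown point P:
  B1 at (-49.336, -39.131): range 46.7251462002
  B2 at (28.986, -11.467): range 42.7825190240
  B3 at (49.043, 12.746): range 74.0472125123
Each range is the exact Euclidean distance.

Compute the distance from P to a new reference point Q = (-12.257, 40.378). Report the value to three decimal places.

81.246

eq1: (x + 49.336)² + (y + 39.131)² = 46.7251462002²
eq2: (x − 28.986)² + (y + 11.467)² = 42.7825190240²
eq3: (x − 49.043)² + (y − 12.746)² = 74.0472125123²
eq1−eq3, eq1−eq2 (x²,y² cancel):
  196.758·x + 103.754·y = -4697.350085
  156.644·x + 55.328·y = -2640.700419
det = 196.758·55.328 − 103.754·156.644 = -5366.214952
x = (-4697.350085·55.328 − 103.754·-2640.700419) / -5366.214952 = -2.625360
y = (196.758·-2640.700419 − -4697.350085·156.644) / -5366.214952 = -40.295213
|P − Q| = √((-2.625360 − -12.257)² + (-40.295213 − 40.378)²) = 81.246143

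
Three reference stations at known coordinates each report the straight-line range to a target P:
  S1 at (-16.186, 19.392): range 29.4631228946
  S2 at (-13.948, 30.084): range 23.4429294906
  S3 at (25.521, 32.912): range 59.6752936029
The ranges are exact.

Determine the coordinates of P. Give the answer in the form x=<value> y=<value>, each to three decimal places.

eq1: (x + 16.186)² + (y − 19.392)² = 29.4631228946²
eq2: (x + 13.948)² + (y − 30.084)² = 23.4429294906²
eq3: (x − 25.521)² + (y − 32.912)² = 59.6752936029²
eq1−eq2, eq1−eq3 (x²,y² cancel):
  4.476·x + 21.384·y = 780.062168
  83.414·x + 27.040·y = -1596.580131
det = 4.476·27.040 − 21.384·83.414 = -1662.693936
x = (780.062168·27.040 − 21.384·-1596.580131) / -1662.693936 = -33.219674
y = (4.476·-1596.580131 − 780.062168·83.414) / -1662.693936 = 43.432166

x=-33.220 y=43.432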